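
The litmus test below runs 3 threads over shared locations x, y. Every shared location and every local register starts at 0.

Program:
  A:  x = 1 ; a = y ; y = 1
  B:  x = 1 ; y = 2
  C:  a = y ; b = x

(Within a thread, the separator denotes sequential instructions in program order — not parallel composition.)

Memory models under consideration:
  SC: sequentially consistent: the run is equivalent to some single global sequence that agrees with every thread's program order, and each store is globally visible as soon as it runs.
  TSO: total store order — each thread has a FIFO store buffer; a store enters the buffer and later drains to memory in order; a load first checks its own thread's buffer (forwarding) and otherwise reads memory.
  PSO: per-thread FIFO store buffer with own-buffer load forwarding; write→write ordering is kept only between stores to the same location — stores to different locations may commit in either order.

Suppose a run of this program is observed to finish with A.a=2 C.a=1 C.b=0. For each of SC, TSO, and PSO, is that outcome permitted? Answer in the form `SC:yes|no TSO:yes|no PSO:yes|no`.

outcome vector order: (A.a,C.a,C.b)
SC (8): 000, 001, 011, 021, 200, 201, 211, 221
TSO (8): 000, 001, 011, 021, 200, 201, 211, 221
PSO (12): 000, 001, 010, 011, 020, 021, 200, 201, 210, 211, 220, 221
target 210 ∈ {PSO}

SC:no TSO:no PSO:yes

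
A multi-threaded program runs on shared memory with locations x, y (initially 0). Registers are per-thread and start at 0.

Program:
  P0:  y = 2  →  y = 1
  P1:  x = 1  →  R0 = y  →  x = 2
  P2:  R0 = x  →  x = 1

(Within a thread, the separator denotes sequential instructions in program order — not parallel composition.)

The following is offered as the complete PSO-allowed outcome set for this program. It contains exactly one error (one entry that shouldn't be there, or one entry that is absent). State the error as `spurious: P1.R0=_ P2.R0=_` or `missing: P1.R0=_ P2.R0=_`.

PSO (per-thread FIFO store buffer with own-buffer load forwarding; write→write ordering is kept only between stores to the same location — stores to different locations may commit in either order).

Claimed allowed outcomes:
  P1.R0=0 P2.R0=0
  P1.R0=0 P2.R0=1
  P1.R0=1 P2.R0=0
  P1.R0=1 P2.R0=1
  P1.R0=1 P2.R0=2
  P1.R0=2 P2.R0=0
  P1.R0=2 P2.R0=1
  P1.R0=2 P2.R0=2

missing: P1.R0=0 P2.R0=2

outcome vector order: (P1.R0,P2.R0)
PSO: 9 outcomes — {0/0; 0/1; 0/2; 1/0; 1/1; 1/2; 2/0; 2/1; 2/2}
PSO∖claimed = {0/2}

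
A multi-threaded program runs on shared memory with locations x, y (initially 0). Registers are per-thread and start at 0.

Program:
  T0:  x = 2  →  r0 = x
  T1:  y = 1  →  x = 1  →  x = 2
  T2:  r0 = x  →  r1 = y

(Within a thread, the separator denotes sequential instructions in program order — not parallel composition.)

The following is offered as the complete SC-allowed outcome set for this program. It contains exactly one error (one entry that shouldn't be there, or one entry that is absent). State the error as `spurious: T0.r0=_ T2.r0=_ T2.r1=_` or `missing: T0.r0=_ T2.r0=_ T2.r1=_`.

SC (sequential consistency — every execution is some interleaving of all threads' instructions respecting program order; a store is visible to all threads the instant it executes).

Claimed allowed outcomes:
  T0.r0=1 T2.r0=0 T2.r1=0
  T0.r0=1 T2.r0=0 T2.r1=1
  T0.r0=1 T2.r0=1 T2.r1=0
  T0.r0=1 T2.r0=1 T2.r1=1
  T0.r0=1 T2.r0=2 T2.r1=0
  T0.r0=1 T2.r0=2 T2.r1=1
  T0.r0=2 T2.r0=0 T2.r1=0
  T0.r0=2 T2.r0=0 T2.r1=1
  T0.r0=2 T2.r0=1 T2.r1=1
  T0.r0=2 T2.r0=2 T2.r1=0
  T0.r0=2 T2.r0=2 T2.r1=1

spurious: T0.r0=1 T2.r0=1 T2.r1=0

outcome vector order: (T0.r0,T2.r0,T2.r1)
[SC] allowed = {1/0/0 1/0/1 1/1/1 1/2/0 1/2/1 2/0/0 2/0/1 2/1/1 2/2/0 2/2/1}
claimed∖SC = {1/1/0}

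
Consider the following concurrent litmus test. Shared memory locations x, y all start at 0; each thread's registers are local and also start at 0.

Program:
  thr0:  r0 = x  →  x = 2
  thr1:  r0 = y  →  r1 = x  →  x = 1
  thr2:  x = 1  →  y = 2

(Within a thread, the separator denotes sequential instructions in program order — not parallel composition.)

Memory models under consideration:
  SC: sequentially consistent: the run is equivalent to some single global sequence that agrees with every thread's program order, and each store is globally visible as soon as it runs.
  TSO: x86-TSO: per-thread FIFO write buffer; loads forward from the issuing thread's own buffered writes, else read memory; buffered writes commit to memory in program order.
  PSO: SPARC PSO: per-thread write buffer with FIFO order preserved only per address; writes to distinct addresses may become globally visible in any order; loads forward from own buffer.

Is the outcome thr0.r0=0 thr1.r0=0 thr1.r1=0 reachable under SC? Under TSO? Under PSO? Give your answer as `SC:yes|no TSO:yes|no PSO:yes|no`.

SC:yes TSO:yes PSO:yes

outcome vector order: (thr0.r0,thr1.r0,thr1.r1)
under SC → (0,0,0), (0,0,1), (0,0,2), (0,2,1), (0,2,2), (1,0,0), (1,0,1), (1,0,2), (1,2,1), (1,2,2)
under TSO → (0,0,0), (0,0,1), (0,0,2), (0,2,1), (0,2,2), (1,0,0), (1,0,1), (1,0,2), (1,2,1), (1,2,2)
under PSO → (0,0,0), (0,0,1), (0,0,2), (0,2,0), (0,2,1), (0,2,2), (1,0,0), (1,0,1), (1,0,2), (1,2,0), (1,2,1), (1,2,2)
target (0,0,0) ∈ {SC,TSO,PSO}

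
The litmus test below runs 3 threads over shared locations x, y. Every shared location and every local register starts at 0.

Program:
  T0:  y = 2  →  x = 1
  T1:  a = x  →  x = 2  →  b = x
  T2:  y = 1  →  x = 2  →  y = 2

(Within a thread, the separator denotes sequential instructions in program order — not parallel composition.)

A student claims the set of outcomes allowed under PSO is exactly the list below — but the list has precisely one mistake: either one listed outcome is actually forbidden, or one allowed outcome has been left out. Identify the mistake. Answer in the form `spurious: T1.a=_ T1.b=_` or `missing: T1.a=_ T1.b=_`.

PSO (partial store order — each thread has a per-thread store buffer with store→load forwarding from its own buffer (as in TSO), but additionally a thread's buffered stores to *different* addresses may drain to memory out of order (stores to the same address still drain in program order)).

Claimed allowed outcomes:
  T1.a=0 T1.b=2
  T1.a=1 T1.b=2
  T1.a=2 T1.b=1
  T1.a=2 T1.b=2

outcome vector order: (T1.a,T1.b)
PSO: 5 outcomes — {01, 02, 12, 21, 22}
PSO∖claimed = {01}

missing: T1.a=0 T1.b=1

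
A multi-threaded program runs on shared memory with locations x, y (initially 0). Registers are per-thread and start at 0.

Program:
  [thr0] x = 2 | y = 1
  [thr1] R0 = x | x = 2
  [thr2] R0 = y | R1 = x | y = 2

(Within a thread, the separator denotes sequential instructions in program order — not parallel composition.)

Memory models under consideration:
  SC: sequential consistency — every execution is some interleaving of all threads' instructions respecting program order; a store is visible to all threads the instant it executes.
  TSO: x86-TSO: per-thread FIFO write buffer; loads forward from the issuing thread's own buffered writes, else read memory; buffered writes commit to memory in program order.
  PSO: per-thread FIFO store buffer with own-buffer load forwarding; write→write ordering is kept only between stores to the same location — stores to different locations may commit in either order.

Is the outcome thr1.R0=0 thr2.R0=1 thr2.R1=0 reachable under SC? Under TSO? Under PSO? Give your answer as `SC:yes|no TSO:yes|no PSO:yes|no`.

outcome vector order: (thr1.R0,thr2.R0,thr2.R1)
SC (6): 000 002 012 200 202 212
TSO (6): 000 002 012 200 202 212
PSO (8): 000 002 010 012 200 202 210 212
target 010 ∈ {PSO}

SC:no TSO:no PSO:yes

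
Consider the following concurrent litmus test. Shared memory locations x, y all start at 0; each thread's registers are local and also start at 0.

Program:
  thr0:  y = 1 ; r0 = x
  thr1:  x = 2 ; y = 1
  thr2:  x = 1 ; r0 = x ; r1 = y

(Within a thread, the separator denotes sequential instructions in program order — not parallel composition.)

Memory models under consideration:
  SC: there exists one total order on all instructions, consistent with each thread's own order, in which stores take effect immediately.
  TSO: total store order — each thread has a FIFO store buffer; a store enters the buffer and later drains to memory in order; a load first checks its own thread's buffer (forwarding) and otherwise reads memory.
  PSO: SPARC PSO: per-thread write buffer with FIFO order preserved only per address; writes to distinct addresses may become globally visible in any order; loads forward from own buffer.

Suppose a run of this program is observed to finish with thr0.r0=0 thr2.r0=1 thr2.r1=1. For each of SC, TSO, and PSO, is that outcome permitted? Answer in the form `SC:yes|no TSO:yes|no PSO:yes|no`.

SC:yes TSO:yes PSO:yes

outcome vector order: (thr0.r0,thr2.r0,thr2.r1)
under SC → 011 021 110 111 121 210 211 220 221
under TSO → 010 011 020 021 110 111 120 121 210 211 220 221
under PSO → 010 011 020 021 110 111 120 121 210 211 220 221
target 011 ∈ {SC,TSO,PSO}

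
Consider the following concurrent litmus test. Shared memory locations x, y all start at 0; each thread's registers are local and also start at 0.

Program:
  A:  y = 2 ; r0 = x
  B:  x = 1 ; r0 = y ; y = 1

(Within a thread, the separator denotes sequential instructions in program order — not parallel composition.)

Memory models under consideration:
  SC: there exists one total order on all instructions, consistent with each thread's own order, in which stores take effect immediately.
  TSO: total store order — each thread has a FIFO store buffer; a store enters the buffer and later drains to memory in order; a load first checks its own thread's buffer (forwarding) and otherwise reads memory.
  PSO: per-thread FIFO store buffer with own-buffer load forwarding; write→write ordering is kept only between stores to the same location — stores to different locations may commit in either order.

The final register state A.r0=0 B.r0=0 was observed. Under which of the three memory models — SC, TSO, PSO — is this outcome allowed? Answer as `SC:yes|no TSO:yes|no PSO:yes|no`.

SC:no TSO:yes PSO:yes

outcome vector order: (A.r0,B.r0)
SC (3): (0,2) (1,0) (1,2)
TSO (4): (0,0) (0,2) (1,0) (1,2)
PSO (4): (0,0) (0,2) (1,0) (1,2)
target (0,0) ∈ {TSO,PSO}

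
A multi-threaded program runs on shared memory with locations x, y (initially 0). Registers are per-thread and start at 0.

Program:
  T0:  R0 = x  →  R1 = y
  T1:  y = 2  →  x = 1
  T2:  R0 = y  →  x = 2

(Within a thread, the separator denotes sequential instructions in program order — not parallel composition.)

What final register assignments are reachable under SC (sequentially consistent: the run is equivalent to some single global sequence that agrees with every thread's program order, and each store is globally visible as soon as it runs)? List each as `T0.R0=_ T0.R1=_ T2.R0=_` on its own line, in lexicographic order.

outcome vector order: (T0.R0,T0.R1,T2.R0)
|SC outcomes| = 9

T0.R0=0 T0.R1=0 T2.R0=0
T0.R0=0 T0.R1=0 T2.R0=2
T0.R0=0 T0.R1=2 T2.R0=0
T0.R0=0 T0.R1=2 T2.R0=2
T0.R0=1 T0.R1=2 T2.R0=0
T0.R0=1 T0.R1=2 T2.R0=2
T0.R0=2 T0.R1=0 T2.R0=0
T0.R0=2 T0.R1=2 T2.R0=0
T0.R0=2 T0.R1=2 T2.R0=2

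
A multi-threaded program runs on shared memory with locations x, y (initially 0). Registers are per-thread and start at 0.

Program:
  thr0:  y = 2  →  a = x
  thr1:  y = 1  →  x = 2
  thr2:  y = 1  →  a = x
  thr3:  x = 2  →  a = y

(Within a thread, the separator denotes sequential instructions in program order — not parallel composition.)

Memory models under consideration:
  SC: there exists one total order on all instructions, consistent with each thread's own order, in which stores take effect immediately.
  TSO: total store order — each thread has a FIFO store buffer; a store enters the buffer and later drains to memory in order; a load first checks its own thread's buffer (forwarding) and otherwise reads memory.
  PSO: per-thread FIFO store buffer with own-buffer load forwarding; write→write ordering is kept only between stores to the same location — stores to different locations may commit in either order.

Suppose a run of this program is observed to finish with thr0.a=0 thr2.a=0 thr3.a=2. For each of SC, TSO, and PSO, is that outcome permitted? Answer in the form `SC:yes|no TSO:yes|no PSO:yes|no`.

SC:yes TSO:yes PSO:yes

outcome vector order: (thr0.a,thr2.a,thr3.a)
[SC] allowed = {001, 002, 021, 022, 201, 202, 220, 221, 222}
[TSO] allowed = {000, 001, 002, 020, 021, 022, 200, 201, 202, 220, 221, 222}
[PSO] allowed = {000, 001, 002, 020, 021, 022, 200, 201, 202, 220, 221, 222}
target 002 ∈ {SC,TSO,PSO}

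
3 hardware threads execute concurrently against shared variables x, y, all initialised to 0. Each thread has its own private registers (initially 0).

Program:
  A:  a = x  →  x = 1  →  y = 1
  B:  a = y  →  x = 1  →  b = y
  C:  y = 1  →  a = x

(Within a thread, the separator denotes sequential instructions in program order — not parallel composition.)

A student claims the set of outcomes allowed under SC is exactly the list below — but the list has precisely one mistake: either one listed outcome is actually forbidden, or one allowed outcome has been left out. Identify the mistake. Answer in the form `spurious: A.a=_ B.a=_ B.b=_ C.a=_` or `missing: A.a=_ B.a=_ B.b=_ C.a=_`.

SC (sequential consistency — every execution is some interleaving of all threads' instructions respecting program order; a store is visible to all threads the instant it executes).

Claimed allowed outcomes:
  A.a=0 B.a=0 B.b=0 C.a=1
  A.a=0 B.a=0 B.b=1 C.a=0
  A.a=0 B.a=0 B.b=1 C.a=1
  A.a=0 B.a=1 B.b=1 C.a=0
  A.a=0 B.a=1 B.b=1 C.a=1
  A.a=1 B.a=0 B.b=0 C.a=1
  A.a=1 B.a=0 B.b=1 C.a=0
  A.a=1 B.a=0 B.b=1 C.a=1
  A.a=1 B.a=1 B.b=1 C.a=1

outcome vector order: (A.a,B.a,B.b,C.a)
under SC → (0,0,0,1) (0,0,1,0) (0,0,1,1) (0,1,1,0) (0,1,1,1) (1,0,0,1) (1,0,1,0) (1,0,1,1) (1,1,1,0) (1,1,1,1)
SC∖claimed = {(1,1,1,0)}

missing: A.a=1 B.a=1 B.b=1 C.a=0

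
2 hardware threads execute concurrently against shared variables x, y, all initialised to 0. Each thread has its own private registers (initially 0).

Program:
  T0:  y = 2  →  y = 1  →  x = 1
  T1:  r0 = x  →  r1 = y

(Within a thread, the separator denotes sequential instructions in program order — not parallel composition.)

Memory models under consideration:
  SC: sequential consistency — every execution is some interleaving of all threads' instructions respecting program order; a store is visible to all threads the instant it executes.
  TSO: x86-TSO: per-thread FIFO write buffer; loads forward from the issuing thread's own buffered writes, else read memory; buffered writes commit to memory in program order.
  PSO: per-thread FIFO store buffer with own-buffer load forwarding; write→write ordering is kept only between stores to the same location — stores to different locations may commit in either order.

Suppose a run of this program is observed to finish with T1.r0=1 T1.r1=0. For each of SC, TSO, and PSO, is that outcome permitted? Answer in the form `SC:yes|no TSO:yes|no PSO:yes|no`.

SC:no TSO:no PSO:yes

outcome vector order: (T1.r0,T1.r1)
SC: 4 outcomes — {00, 01, 02, 11}
TSO: 4 outcomes — {00, 01, 02, 11}
PSO: 6 outcomes — {00, 01, 02, 10, 11, 12}
target 10 ∈ {PSO}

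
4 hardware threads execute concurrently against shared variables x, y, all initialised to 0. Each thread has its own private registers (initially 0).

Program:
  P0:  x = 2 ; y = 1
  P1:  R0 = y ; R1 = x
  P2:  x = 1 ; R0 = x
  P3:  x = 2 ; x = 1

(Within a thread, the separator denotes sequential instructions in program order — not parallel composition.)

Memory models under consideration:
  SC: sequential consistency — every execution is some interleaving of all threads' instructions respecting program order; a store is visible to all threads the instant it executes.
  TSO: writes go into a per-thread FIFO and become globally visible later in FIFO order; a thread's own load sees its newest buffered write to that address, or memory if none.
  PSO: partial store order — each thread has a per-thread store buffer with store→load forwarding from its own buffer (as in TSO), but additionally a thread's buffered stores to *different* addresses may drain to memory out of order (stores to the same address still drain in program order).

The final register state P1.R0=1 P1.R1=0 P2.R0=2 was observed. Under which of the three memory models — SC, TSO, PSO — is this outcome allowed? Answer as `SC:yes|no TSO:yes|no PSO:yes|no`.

outcome vector order: (P1.R0,P1.R1,P2.R0)
SC (10): <0 0 1>, <0 0 2>, <0 1 1>, <0 1 2>, <0 2 1>, <0 2 2>, <1 1 1>, <1 1 2>, <1 2 1>, <1 2 2>
TSO (10): <0 0 1>, <0 0 2>, <0 1 1>, <0 1 2>, <0 2 1>, <0 2 2>, <1 1 1>, <1 1 2>, <1 2 1>, <1 2 2>
PSO (12): <0 0 1>, <0 0 2>, <0 1 1>, <0 1 2>, <0 2 1>, <0 2 2>, <1 0 1>, <1 0 2>, <1 1 1>, <1 1 2>, <1 2 1>, <1 2 2>
target <1 0 2> ∈ {PSO}

SC:no TSO:no PSO:yes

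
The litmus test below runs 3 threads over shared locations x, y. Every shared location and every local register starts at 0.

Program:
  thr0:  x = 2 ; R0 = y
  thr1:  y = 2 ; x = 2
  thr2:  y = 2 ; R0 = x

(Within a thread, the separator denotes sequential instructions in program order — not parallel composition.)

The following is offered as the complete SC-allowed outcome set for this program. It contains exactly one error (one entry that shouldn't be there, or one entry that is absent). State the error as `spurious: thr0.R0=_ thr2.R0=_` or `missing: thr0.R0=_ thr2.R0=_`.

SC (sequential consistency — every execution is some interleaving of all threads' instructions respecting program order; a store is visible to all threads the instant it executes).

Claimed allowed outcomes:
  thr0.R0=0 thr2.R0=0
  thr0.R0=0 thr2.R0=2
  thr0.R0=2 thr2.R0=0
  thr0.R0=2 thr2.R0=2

spurious: thr0.R0=0 thr2.R0=0

outcome vector order: (thr0.R0,thr2.R0)
SC: 3 outcomes — {<0 2>; <2 0>; <2 2>}
claimed∖SC = {<0 0>}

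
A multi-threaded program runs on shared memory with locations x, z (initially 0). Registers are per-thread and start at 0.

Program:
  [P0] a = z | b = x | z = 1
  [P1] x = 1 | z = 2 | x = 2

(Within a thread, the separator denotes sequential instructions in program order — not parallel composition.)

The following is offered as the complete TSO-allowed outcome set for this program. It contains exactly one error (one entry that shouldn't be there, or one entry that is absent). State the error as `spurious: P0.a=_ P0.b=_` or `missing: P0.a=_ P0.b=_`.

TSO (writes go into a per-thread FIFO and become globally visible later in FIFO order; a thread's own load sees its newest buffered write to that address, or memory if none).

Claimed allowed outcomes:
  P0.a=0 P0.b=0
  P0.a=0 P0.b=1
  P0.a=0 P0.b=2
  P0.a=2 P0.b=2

outcome vector order: (P0.a,P0.b)
TSO (5): 00, 01, 02, 21, 22
TSO∖claimed = {21}

missing: P0.a=2 P0.b=1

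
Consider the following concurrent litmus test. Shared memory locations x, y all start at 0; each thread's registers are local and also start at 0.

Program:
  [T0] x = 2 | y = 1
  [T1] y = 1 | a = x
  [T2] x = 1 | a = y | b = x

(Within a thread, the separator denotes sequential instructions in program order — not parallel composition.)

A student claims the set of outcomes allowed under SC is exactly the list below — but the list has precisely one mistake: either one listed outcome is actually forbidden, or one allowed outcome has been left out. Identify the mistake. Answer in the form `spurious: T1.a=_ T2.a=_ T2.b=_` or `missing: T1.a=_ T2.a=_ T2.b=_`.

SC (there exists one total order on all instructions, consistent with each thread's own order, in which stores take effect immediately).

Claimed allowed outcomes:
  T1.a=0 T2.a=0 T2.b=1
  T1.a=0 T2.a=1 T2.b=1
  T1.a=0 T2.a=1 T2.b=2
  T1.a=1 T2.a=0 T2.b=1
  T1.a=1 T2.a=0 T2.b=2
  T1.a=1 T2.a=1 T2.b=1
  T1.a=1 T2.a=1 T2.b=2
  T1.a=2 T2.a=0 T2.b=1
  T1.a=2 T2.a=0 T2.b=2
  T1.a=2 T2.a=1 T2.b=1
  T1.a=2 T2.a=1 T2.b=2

spurious: T1.a=0 T2.a=0 T2.b=1

outcome vector order: (T1.a,T2.a,T2.b)
SC (10): <0 1 1> <0 1 2> <1 0 1> <1 0 2> <1 1 1> <1 1 2> <2 0 1> <2 0 2> <2 1 1> <2 1 2>
claimed∖SC = {<0 0 1>}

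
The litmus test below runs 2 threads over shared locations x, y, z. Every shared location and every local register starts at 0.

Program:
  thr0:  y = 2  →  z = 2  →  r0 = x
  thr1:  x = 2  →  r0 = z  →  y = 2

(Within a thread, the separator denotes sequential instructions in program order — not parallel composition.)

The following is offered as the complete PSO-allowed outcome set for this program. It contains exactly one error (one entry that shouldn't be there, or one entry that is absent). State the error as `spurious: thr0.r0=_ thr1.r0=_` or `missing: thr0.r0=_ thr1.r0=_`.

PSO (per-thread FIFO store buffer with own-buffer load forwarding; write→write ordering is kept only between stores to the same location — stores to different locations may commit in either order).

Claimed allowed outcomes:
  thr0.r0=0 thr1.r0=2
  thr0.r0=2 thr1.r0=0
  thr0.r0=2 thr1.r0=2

missing: thr0.r0=0 thr1.r0=0

outcome vector order: (thr0.r0,thr1.r0)
under PSO → 0/0 0/2 2/0 2/2
PSO∖claimed = {0/0}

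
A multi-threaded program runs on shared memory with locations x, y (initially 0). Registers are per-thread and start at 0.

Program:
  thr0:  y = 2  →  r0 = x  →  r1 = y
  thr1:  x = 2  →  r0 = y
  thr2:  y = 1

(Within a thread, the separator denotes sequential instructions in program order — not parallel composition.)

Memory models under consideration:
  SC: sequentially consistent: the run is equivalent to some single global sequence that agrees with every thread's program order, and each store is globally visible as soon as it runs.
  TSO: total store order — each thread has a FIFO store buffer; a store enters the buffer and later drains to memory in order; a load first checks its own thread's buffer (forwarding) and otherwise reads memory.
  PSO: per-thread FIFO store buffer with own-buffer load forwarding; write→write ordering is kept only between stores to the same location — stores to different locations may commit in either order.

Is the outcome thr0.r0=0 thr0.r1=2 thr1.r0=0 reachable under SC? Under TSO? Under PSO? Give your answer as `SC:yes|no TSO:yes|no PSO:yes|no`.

SC:no TSO:yes PSO:yes

outcome vector order: (thr0.r0,thr0.r1,thr1.r0)
under SC → <0 1 1>; <0 1 2>; <0 2 1>; <0 2 2>; <2 1 0>; <2 1 1>; <2 1 2>; <2 2 0>; <2 2 1>; <2 2 2>
under TSO → <0 1 0>; <0 1 1>; <0 1 2>; <0 2 0>; <0 2 1>; <0 2 2>; <2 1 0>; <2 1 1>; <2 1 2>; <2 2 0>; <2 2 1>; <2 2 2>
under PSO → <0 1 0>; <0 1 1>; <0 1 2>; <0 2 0>; <0 2 1>; <0 2 2>; <2 1 0>; <2 1 1>; <2 1 2>; <2 2 0>; <2 2 1>; <2 2 2>
target <0 2 0> ∈ {TSO,PSO}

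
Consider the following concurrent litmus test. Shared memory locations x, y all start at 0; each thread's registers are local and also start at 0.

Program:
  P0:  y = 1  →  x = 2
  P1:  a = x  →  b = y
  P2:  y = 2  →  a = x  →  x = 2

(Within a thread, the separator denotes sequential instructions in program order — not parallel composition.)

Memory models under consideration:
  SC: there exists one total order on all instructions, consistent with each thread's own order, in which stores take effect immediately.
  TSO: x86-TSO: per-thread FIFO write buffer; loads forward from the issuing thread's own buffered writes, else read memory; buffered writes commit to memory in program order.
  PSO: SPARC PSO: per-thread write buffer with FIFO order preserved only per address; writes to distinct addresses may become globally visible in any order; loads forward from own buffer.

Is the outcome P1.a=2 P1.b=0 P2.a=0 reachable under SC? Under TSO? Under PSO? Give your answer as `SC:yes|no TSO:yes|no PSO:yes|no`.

outcome vector order: (P1.a,P1.b,P2.a)
under SC → 000 002 010 012 020 022 210 212 220 222
under TSO → 000 002 010 012 020 022 210 212 220 222
under PSO → 000 002 010 012 020 022 200 202 210 212 220 222
target 200 ∈ {PSO}

SC:no TSO:no PSO:yes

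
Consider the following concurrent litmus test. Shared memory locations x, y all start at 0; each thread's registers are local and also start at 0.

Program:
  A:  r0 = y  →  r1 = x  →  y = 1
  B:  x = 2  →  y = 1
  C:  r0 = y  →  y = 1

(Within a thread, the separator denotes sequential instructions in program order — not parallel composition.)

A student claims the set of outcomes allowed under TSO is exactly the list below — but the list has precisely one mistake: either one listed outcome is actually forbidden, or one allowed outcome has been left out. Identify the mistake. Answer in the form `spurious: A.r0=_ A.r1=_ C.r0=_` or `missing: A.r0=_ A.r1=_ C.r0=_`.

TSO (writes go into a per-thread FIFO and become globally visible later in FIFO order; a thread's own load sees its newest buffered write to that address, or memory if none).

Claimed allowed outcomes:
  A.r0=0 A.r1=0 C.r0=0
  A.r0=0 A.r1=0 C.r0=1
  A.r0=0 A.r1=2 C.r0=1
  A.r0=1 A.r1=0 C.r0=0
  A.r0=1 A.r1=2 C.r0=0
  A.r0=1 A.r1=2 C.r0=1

outcome vector order: (A.r0,A.r1,C.r0)
TSO (7): <0 0 0> <0 0 1> <0 2 0> <0 2 1> <1 0 0> <1 2 0> <1 2 1>
TSO∖claimed = {<0 2 0>}

missing: A.r0=0 A.r1=2 C.r0=0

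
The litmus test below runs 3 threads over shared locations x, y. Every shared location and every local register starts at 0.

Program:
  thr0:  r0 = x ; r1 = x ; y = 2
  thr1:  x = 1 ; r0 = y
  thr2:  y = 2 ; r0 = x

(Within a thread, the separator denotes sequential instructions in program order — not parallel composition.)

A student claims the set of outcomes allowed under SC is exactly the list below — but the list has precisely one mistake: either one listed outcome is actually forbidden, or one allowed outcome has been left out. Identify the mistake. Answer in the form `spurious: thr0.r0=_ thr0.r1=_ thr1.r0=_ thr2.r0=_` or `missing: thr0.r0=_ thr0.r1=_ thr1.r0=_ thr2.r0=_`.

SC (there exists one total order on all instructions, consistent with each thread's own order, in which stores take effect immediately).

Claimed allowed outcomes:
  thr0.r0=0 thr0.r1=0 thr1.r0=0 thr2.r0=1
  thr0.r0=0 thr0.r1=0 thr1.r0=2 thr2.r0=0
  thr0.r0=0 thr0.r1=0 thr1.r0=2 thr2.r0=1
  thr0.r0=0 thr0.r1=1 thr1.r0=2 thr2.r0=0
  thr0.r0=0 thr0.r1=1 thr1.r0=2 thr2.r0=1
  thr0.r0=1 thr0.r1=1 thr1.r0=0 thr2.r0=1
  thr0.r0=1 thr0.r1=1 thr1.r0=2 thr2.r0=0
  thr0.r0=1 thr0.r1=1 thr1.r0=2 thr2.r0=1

outcome vector order: (thr0.r0,thr0.r1,thr1.r0,thr2.r0)
[SC] allowed = {0/0/0/1; 0/0/2/0; 0/0/2/1; 0/1/0/1; 0/1/2/0; 0/1/2/1; 1/1/0/1; 1/1/2/0; 1/1/2/1}
SC∖claimed = {0/1/0/1}

missing: thr0.r0=0 thr0.r1=1 thr1.r0=0 thr2.r0=1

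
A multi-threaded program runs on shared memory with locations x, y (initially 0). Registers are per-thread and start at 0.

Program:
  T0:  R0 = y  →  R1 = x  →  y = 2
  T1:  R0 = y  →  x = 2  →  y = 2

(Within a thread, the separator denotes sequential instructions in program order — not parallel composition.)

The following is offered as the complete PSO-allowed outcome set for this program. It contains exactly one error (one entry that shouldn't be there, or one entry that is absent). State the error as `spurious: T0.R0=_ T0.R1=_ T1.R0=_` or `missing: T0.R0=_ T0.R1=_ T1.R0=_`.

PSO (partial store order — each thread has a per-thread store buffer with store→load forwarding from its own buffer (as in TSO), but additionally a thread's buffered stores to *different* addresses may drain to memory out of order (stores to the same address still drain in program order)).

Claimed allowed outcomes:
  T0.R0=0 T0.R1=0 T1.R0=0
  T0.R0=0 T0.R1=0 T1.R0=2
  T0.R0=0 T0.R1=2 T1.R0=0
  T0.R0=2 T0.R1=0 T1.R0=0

outcome vector order: (T0.R0,T0.R1,T1.R0)
PSO (5): 000, 002, 020, 200, 220
PSO∖claimed = {220}

missing: T0.R0=2 T0.R1=2 T1.R0=0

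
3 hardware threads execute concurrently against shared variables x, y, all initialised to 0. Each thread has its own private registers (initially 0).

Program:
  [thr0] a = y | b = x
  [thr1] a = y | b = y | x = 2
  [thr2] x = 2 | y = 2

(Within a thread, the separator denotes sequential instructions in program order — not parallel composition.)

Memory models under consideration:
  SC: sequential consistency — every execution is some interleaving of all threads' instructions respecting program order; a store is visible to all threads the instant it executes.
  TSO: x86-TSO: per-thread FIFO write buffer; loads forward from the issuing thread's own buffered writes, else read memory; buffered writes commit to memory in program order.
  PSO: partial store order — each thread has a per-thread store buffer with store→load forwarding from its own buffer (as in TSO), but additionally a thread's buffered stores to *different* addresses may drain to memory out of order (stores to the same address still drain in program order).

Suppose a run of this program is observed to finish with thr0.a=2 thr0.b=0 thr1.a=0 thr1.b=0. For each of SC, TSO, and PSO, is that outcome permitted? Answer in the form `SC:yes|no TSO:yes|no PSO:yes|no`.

SC:no TSO:no PSO:yes

outcome vector order: (thr0.a,thr0.b,thr1.a,thr1.b)
SC (9): <0 0 0 0>, <0 0 0 2>, <0 0 2 2>, <0 2 0 0>, <0 2 0 2>, <0 2 2 2>, <2 2 0 0>, <2 2 0 2>, <2 2 2 2>
TSO (9): <0 0 0 0>, <0 0 0 2>, <0 0 2 2>, <0 2 0 0>, <0 2 0 2>, <0 2 2 2>, <2 2 0 0>, <2 2 0 2>, <2 2 2 2>
PSO (12): <0 0 0 0>, <0 0 0 2>, <0 0 2 2>, <0 2 0 0>, <0 2 0 2>, <0 2 2 2>, <2 0 0 0>, <2 0 0 2>, <2 0 2 2>, <2 2 0 0>, <2 2 0 2>, <2 2 2 2>
target <2 0 0 0> ∈ {PSO}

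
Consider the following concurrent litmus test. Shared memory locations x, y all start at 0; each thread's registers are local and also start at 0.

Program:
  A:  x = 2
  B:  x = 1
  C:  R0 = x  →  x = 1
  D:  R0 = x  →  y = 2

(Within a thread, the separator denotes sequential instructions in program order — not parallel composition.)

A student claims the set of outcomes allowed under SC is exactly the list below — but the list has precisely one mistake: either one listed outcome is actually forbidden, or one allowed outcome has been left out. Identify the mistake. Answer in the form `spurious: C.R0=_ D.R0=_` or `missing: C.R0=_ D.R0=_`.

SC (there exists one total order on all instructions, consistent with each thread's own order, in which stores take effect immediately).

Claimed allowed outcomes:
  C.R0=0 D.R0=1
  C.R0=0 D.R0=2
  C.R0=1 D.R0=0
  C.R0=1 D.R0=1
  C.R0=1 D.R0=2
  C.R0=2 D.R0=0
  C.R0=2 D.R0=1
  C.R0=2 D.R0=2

missing: C.R0=0 D.R0=0

outcome vector order: (C.R0,D.R0)
SC: 9 outcomes — {00; 01; 02; 10; 11; 12; 20; 21; 22}
SC∖claimed = {00}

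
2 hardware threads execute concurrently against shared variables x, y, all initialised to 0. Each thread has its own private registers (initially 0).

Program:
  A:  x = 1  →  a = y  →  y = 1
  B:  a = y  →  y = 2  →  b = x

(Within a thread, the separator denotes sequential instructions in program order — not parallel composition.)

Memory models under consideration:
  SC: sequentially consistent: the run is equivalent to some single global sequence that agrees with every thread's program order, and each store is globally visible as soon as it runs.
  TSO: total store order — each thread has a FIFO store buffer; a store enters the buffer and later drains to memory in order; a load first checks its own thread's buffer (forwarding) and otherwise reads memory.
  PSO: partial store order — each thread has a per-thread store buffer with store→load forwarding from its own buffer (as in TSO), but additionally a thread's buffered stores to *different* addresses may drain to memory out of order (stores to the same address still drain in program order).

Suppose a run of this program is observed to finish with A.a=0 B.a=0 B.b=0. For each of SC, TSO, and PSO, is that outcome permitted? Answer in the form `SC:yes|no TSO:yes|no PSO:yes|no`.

outcome vector order: (A.a,B.a,B.b)
SC (4): 001; 011; 200; 201
TSO (5): 000; 001; 011; 200; 201
PSO (6): 000; 001; 010; 011; 200; 201
target 000 ∈ {TSO,PSO}

SC:no TSO:yes PSO:yes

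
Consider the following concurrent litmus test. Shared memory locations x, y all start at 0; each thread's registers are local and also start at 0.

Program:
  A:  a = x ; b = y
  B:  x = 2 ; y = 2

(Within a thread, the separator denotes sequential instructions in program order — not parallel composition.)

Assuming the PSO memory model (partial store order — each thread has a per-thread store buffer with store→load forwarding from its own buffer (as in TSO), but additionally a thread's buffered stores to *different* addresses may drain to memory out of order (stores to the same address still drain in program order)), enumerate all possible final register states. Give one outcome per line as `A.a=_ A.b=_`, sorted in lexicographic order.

outcome vector order: (A.a,A.b)
|PSO outcomes| = 4

A.a=0 A.b=0
A.a=0 A.b=2
A.a=2 A.b=0
A.a=2 A.b=2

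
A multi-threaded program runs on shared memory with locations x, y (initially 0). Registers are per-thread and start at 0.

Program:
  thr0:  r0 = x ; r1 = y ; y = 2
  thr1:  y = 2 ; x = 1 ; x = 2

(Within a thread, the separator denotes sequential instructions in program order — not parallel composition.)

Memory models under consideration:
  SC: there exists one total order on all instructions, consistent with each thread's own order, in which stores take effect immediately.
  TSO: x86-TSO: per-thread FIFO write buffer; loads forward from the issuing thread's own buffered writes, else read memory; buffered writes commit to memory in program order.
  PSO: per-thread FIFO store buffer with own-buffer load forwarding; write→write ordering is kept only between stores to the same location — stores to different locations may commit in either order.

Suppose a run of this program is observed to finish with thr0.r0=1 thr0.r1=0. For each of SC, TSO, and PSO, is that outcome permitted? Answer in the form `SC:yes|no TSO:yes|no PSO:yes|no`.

SC:no TSO:no PSO:yes

outcome vector order: (thr0.r0,thr0.r1)
SC: 4 outcomes — {00, 02, 12, 22}
TSO: 4 outcomes — {00, 02, 12, 22}
PSO: 6 outcomes — {00, 02, 10, 12, 20, 22}
target 10 ∈ {PSO}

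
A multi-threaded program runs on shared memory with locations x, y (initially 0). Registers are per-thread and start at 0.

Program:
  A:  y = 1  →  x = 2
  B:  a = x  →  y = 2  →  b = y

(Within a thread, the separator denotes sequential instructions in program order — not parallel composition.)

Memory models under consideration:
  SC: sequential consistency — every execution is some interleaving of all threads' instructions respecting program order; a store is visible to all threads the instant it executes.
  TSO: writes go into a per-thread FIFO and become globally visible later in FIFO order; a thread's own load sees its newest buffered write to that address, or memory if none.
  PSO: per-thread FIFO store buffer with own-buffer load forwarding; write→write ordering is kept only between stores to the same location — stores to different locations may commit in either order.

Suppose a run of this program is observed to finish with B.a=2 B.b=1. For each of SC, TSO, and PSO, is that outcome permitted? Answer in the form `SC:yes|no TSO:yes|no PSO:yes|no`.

SC:no TSO:no PSO:yes

outcome vector order: (B.a,B.b)
SC: 3 outcomes — {01, 02, 22}
TSO: 3 outcomes — {01, 02, 22}
PSO: 4 outcomes — {01, 02, 21, 22}
target 21 ∈ {PSO}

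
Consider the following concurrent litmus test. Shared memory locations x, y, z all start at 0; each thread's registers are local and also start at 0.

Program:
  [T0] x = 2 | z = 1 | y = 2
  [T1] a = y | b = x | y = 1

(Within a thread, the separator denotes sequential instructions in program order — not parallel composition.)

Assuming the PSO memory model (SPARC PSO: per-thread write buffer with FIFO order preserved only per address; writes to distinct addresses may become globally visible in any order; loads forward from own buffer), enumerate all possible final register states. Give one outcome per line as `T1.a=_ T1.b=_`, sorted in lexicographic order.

T1.a=0 T1.b=0
T1.a=0 T1.b=2
T1.a=2 T1.b=0
T1.a=2 T1.b=2

outcome vector order: (T1.a,T1.b)
|PSO outcomes| = 4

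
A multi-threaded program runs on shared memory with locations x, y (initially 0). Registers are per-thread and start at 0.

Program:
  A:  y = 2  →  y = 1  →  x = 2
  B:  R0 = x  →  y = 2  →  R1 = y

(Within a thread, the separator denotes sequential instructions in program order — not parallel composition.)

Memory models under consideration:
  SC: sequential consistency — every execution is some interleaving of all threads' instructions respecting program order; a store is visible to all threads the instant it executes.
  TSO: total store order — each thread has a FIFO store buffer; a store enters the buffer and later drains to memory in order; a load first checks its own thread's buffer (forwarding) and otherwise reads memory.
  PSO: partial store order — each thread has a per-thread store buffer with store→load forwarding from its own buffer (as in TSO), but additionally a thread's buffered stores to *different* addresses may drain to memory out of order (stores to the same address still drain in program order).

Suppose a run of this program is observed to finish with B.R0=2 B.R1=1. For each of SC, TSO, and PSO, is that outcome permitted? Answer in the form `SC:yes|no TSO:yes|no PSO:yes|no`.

SC:no TSO:no PSO:yes

outcome vector order: (B.R0,B.R1)
SC (3): 0/1; 0/2; 2/2
TSO (3): 0/1; 0/2; 2/2
PSO (4): 0/1; 0/2; 2/1; 2/2
target 2/1 ∈ {PSO}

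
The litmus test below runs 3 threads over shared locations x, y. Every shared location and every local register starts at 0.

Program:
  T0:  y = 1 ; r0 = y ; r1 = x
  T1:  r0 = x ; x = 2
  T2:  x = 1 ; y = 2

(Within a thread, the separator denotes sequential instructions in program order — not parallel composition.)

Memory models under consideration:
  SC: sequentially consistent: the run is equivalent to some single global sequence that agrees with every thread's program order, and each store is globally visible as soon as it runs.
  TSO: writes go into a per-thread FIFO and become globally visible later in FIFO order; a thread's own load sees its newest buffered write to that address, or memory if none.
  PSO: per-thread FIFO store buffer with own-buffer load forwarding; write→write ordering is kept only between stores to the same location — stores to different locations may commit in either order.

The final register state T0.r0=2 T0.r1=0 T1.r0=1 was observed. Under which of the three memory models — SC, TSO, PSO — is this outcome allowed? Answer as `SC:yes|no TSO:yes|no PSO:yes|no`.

SC:no TSO:no PSO:yes

outcome vector order: (T0.r0,T0.r1,T1.r0)
SC: 10 outcomes — {<1 0 0>; <1 0 1>; <1 1 0>; <1 1 1>; <1 2 0>; <1 2 1>; <2 1 0>; <2 1 1>; <2 2 0>; <2 2 1>}
TSO: 10 outcomes — {<1 0 0>; <1 0 1>; <1 1 0>; <1 1 1>; <1 2 0>; <1 2 1>; <2 1 0>; <2 1 1>; <2 2 0>; <2 2 1>}
PSO: 12 outcomes — {<1 0 0>; <1 0 1>; <1 1 0>; <1 1 1>; <1 2 0>; <1 2 1>; <2 0 0>; <2 0 1>; <2 1 0>; <2 1 1>; <2 2 0>; <2 2 1>}
target <2 0 1> ∈ {PSO}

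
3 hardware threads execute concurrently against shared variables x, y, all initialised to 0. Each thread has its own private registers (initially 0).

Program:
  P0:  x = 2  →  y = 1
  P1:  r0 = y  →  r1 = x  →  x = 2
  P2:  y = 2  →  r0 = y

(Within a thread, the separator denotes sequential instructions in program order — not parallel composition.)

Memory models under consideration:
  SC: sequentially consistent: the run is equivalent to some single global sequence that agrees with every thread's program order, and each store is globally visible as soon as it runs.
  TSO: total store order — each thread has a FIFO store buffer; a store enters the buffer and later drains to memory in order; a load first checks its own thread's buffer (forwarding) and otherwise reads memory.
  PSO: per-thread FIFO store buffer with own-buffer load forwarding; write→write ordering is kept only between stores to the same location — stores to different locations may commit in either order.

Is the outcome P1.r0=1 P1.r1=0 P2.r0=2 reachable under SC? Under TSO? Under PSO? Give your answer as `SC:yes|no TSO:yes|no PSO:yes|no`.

SC:no TSO:no PSO:yes

outcome vector order: (P1.r0,P1.r1,P2.r0)
SC (10): 0/0/1, 0/0/2, 0/2/1, 0/2/2, 1/2/1, 1/2/2, 2/0/1, 2/0/2, 2/2/1, 2/2/2
TSO (10): 0/0/1, 0/0/2, 0/2/1, 0/2/2, 1/2/1, 1/2/2, 2/0/1, 2/0/2, 2/2/1, 2/2/2
PSO (12): 0/0/1, 0/0/2, 0/2/1, 0/2/2, 1/0/1, 1/0/2, 1/2/1, 1/2/2, 2/0/1, 2/0/2, 2/2/1, 2/2/2
target 1/0/2 ∈ {PSO}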